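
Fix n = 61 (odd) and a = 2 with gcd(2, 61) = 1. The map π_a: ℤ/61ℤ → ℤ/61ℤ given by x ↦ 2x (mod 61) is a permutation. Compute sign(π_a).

Trace 44: π^k(44) = [44, 27, 54, 47, 33, 5, 10] for k=0..6.
Cycle type of π: 60 + 1; total 2 cycles.
61 − 2 = 59 transpositions; sign(π) = (−1)^59 = -1.
The Jacobi symbol (2|61) = -1 (Zolotarev) agrees.

-1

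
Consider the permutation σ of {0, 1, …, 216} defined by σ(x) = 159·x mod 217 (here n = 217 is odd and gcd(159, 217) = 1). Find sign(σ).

Orbit of 163 under x↦159x: [163, 94, 190, 47, 95, 132, 156]… (length divides ord_217(159)).
Decompose π into cycles: lengths [30, 30, 30, 30, 30, 30, 6, 5, 5, 5, 5, 5, 5, 1] (14 cycles, including the fixed point 0).
n − c = 217 − 14 = 203; sign = (−1)^203 = -1.
Via Zolotarev, sign(π_{159}) = (159|217) = -1.

-1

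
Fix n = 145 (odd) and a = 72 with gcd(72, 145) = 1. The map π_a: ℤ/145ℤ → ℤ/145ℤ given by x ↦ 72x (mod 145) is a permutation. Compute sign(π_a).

+1

Trace 73: π^k(73) = [73, 36, 127, 9, 68, 111, 17] for k=0..6.
Cycle lengths of π_72 on ℤ/145ℤ: [28, 28, 28, 28, 28, 4, 1]; 7 cycles in total.
145 − 7 = 138 transpositions; sign(π) = (−1)^138 = +1.
The Jacobi symbol (72|145) = +1 (Zolotarev) agrees.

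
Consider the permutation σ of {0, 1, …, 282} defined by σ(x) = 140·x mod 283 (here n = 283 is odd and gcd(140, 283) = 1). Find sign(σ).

Start at x=181: 181 → 153 → 195 → 132 → 85 → 14 → 262 → … (one orbit).
π_140 has 2 disjoint cycles with lengths [282, 1] on {0,…,282}.
2 cycles on 283: each ℓ→(−1)^(ℓ−1), product (−1)^281 = -1.
Via Zolotarev, sign(π_{140}) = (140|283) = -1.

-1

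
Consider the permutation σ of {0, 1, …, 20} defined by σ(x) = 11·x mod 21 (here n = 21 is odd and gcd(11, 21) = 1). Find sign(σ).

Trace 1: π^k(1) = [1, 11, 16, 8, 4, 2] for k=0..5.
Cycle lengths of π_11 on ℤ/21ℤ: [6, 6, 3, 3, 2, 1]; 6 cycles in total.
n − c = 21 − 6 = 15; sign = (−1)^15 = -1.

-1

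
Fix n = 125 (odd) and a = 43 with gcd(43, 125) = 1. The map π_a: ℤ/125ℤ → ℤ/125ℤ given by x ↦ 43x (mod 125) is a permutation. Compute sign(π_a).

Orbit of 49 under x↦43x: [49, 107, 101, 93, 124, 82, 26]… (length divides ord_125(43)).
Decompose π into cycles: lengths [20, 20, 20, 20, 20, 4, 4, 4, 4, 4, 4, 1] (12 cycles, including the fixed point 0).
n − c = 125 − 12 = 113; sign = (−1)^113 = -1.

-1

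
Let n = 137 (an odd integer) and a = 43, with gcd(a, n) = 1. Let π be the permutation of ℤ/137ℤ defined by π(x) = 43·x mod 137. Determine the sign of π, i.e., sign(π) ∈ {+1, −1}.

-1

Orbit of 123 under x↦43x: [123, 83, 7, 27, 65, 55, 36]… (length divides ord_137(43)).
2 cycles of lengths [136, 1].
sign(π) = (−1)^{n − #cycles} = (−1)^{137−2} = (−1)^135 = -1.
Zolotarev: (43|137) = -1, matching the cycle-count sign.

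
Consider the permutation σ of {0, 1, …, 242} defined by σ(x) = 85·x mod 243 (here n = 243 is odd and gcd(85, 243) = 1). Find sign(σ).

Trace 235: π^k(235) = [235, 49, 34, 217, 220, 232, 37] for k=0..6.
Cycle type of π: 81×2 + 27×2 + 9×2 + 3×2 + 1×3; total 11 cycles.
11 cycles on 243: each ℓ→(−1)^(ℓ−1), product (−1)^232 = +1.
Check: (85/243) = +1 by Zolotarev.

+1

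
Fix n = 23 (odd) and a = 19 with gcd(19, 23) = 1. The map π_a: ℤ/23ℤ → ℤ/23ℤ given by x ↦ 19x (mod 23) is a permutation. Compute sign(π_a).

Trace 10: π^k(10) = [10, 6, 22, 4, 7, 18, 20] for k=0..6.
The orbit structure of x ↦ 19x mod 23: 2 orbits of sizes [22, 1].
sign(π) = (−1)^{n − #cycles} = (−1)^{23−2} = (−1)^21 = -1.

-1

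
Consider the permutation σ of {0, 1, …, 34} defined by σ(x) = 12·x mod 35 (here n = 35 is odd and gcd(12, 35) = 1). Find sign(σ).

+1

Trace 27: π^k(27) = [27, 9, 3, 1, 12, 4, 13] for k=0..6.
π_12 has 5 disjoint cycles with lengths [12, 12, 6, 4, 1] on {0,…,34}.
With 5 cycles on 35 points, sign = (−1)^{35−5} = +1.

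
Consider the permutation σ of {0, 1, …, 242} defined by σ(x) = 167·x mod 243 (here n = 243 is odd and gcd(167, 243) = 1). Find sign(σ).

-1

Orbit of 184 under x↦167x: [184, 110, 145, 158, 142, 143, 67]… (length divides ord_243(167)).
Cycle lengths of π_167 on ℤ/243ℤ: [162, 54, 18, 6, 2, 1]; 6 cycles in total.
sign(π) = (−1)^{n − #cycles} = (−1)^{243−6} = (−1)^237 = -1.
Zolotarev: (167|243) = -1, matching the cycle-count sign.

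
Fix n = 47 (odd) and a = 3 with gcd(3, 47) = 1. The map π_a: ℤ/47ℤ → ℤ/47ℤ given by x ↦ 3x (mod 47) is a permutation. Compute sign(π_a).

+1

Orbit of 24 under x↦3x: [24, 25, 28, 37, 17, 4, 12]… (length divides ord_47(3)).
Cycle type of π: 23×2 + 1; total 3 cycles.
47 − 3 = 44 transpositions; sign(π) = (−1)^44 = +1.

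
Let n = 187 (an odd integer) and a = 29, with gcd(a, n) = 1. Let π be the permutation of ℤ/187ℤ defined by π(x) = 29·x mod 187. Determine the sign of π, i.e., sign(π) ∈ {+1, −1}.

+1

Trace 15: π^k(15) = [15, 61, 86, 63, 144, 62, 115] for k=0..6.
Cycle type of π: 80×2 + 16 + 10 + 1; total 5 cycles.
With 5 cycles on 187 points, sign = (−1)^{187−5} = +1.
The Jacobi symbol (29|187) = +1 (Zolotarev) agrees.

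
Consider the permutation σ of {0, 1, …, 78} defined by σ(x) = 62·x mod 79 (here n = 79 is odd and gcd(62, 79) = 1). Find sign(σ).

+1

Start at x=10: 10 → 67 → 46 → 8 → 22 → 21 → 38 → … (one orbit).
Cycle lengths of π_62 on ℤ/79ℤ: [13, 13, 13, 13, 13, 13, 1]; 7 cycles in total.
Σ(ℓ_i−1) = 79−7 = 72; sign = (−1)^72 = +1.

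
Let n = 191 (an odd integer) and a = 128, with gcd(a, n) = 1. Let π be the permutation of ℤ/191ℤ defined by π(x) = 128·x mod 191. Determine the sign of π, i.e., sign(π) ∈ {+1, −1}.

+1

Trace 130: π^k(130) = [130, 23, 79, 180, 120, 80, 117] for k=0..6.
3 cycles of lengths [95, 95, 1].
3 cycles on 191: each ℓ→(−1)^(ℓ−1), product (−1)^188 = +1.
Check: (128/191) = +1 by Zolotarev.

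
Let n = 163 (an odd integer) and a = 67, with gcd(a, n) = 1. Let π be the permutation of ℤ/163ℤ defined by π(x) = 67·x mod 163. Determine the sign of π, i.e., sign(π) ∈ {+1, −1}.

-1

Start at x=150: 150 → 107 → 160 → 125 → 62 → 79 → 77 → … (one orbit).
Decompose π into cycles: lengths [162, 1] (2 cycles, including the fixed point 0).
sign(π) = (−1)^{n − #cycles} = (−1)^{163−2} = (−1)^161 = -1.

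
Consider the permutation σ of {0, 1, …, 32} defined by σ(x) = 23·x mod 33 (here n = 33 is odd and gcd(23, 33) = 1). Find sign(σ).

Orbit of 1 under x↦23x: [1, 23]… (length divides ord_33(23)).
Decompose π into cycles: lengths [2, 2, 2, 2, 2, 2, 2, 2, 2, 2, 2, 1, 1, 1, 1, 1, 1, 1, 1, 1, 1, 1] (22 cycles, including the fixed point 0).
sign(π) = (−1)^{n − #cycles} = (−1)^{33−22} = (−1)^11 = -1.
The Jacobi symbol (23|33) = -1 (Zolotarev) agrees.

-1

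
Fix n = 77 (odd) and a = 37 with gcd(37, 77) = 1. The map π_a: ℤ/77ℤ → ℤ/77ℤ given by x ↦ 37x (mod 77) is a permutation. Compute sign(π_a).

Orbit of 16 under x↦37x: [16, 53, 36, 23, 4, 71, 9]… (length divides ord_77(37)).
Decompose π into cycles: lengths [15, 15, 15, 15, 5, 5, 3, 3, 1] (9 cycles, including the fixed point 0).
77 − 9 = 68 transpositions; sign(π) = (−1)^68 = +1.

+1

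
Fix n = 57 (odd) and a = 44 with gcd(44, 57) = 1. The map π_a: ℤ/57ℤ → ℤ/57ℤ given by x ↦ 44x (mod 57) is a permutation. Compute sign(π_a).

-1

Trace 7: π^k(7) = [7, 23, 43, 11, 28, 35, 1] for k=0..6.
Cycle type of π: 18×2 + 9×2 + 2 + 1; total 6 cycles.
57 − 6 = 51 transpositions; sign(π) = (−1)^51 = -1.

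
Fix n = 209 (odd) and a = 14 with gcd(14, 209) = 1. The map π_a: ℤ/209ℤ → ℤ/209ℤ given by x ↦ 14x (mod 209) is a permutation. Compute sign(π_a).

-1

Trace 16: π^k(16) = [16, 15, 1, 14, 196, 27, 169] for k=0..6.
Cycle lengths of π_14 on ℤ/209ℤ: [90, 90, 18, 5, 5, 1]; 6 cycles in total.
With 6 cycles on 209 points, sign = (−1)^{209−6} = -1.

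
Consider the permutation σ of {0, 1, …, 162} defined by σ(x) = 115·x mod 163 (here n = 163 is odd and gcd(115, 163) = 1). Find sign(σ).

Orbit of 21 under x↦115x: [21, 133, 136, 155, 58, 150, 135]… (length divides ord_163(115)).
Decompose π into cycles: lengths [27, 27, 27, 27, 27, 27, 1] (7 cycles, including the fixed point 0).
With 7 cycles on 163 points, sign = (−1)^{163−7} = +1.

+1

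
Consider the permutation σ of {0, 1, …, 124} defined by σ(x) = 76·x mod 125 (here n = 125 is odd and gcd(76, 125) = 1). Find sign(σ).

+1

Orbit of 26 under x↦76x: [26, 101, 51, 1, 76]… (length divides ord_125(76)).
45 cycles of lengths [5, 5, 5, 5, 5, 5, 5, 5, 5, 5, 5, 5, 5, 5, 5, 5, 5, 5, 5, 5, 1, 1, 1, 1, 1, 1, 1, 1, 1, 1, 1, 1, 1, 1, 1, 1, 1, 1, 1, 1, 1, 1, 1, 1, 1].
With 45 cycles on 125 points, sign = (−1)^{125−45} = +1.
Via Zolotarev, sign(π_{76}) = (76|125) = +1.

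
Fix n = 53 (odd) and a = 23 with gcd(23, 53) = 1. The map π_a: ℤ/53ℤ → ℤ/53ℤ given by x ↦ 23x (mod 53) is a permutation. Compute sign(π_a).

Trace 23: π^k(23) = [23, 52, 30, 1] for k=0..3.
14 cycles of lengths [4, 4, 4, 4, 4, 4, 4, 4, 4, 4, 4, 4, 4, 1].
n − c = 53 − 14 = 39; sign = (−1)^39 = -1.

-1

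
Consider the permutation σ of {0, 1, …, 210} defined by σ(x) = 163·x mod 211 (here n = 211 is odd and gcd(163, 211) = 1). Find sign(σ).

+1

Start at x=179: 179 → 59 → 122 → 52 → 36 → 171 → 21 → … (one orbit).
π_163 has 3 disjoint cycles with lengths [105, 105, 1] on {0,…,210}.
211 − 3 = 208 transpositions; sign(π) = (−1)^208 = +1.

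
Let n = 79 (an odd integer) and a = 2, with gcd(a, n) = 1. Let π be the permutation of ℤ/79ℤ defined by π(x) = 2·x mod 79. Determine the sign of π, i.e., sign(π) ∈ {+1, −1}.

Start at x=73: 73 → 67 → 55 → 31 → 62 → 45 → 11 → … (one orbit).
3 cycles of lengths [39, 39, 1].
79 − 3 = 76 transpositions; sign(π) = (−1)^76 = +1.
The Jacobi symbol (2|79) = +1 (Zolotarev) agrees.

+1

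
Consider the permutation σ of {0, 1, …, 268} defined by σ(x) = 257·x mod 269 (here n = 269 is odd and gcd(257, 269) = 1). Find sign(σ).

-1

Trace 46: π^k(46) = [46, 255, 168, 136, 251, 216, 98] for k=0..6.
The orbit structure of x ↦ 257x mod 269: 2 orbits of sizes [268, 1].
2 cycles on 269: each ℓ→(−1)^(ℓ−1), product (−1)^267 = -1.
Via Zolotarev, sign(π_{257}) = (257|269) = -1.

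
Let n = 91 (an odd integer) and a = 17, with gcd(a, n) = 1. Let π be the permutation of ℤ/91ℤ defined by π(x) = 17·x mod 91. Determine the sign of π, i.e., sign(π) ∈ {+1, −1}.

Orbit of 75 under x↦17x: [75, 1, 17, 16, 90, 74]… (length divides ord_91(17)).
16 cycles of lengths [6, 6, 6, 6, 6, 6, 6, 6, 6, 6, 6, 6, 6, 6, 6, 1].
Σ(ℓ_i−1) = 91−16 = 75; sign = (−1)^75 = -1.
Check: (17/91) = -1 by Zolotarev.

-1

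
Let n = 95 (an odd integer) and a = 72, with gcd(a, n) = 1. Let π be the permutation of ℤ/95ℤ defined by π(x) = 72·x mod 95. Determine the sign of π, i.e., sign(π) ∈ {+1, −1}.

Trace 26: π^k(26) = [26, 67, 74, 8, 6, 52, 39] for k=0..6.
Cycle lengths of π_72 on ℤ/95ℤ: [36, 36, 18, 4, 1]; 5 cycles in total.
5 cycles on 95: each ℓ→(−1)^(ℓ−1), product (−1)^90 = +1.
Check: (72/95) = +1 by Zolotarev.

+1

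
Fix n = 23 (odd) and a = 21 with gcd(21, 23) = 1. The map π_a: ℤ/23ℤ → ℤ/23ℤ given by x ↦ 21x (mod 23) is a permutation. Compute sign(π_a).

Orbit of 19 under x↦21x: [19, 8, 7, 9, 5, 13, 20]… (length divides ord_23(21)).
π_21 has 2 disjoint cycles with lengths [22, 1] on {0,…,22}.
Σ(ℓ_i−1) = 23−2 = 21; sign = (−1)^21 = -1.

-1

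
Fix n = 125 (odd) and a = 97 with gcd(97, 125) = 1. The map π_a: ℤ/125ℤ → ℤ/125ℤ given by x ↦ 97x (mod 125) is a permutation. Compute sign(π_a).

Orbit of 121 under x↦97x: [121, 112, 114, 58, 1, 97, 34]… (length divides ord_125(97)).
Cycle lengths of π_97 on ℤ/125ℤ: [100, 20, 4, 1]; 4 cycles in total.
125 − 4 = 121 transpositions; sign(π) = (−1)^121 = -1.
Check: (97/125) = -1 by Zolotarev.

-1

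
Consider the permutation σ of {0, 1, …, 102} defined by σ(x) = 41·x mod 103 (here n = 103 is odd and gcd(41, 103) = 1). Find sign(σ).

Orbit of 36 under x↦41x: [36, 34, 55, 92, 64, 49, 52]… (length divides ord_103(41)).
π_41 has 3 disjoint cycles with lengths [51, 51, 1] on {0,…,102}.
Σ(ℓ_i−1) = 103−3 = 100; sign = (−1)^100 = +1.
Check: (41/103) = +1 by Zolotarev.

+1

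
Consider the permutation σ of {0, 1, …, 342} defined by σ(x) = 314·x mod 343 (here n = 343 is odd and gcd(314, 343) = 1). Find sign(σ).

-1

Trace 302: π^k(302) = [302, 160, 162, 104, 71, 342, 29] for k=0..6.
Cycle type of π: 98×3 + 14×3 + 2×3 + 1; total 10 cycles.
n − c = 343 − 10 = 333; sign = (−1)^333 = -1.
Check: (314/343) = -1 by Zolotarev.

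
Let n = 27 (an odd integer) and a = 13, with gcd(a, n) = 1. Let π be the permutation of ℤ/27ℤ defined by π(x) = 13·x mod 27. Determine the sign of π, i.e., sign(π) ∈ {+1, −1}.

+1

Start at x=25: 25 → 1 → 13 → 7 → 10 → 22 → 16 → … (one orbit).
Cycle lengths of π_13 on ℤ/27ℤ: [9, 9, 3, 3, 1, 1, 1]; 7 cycles in total.
7 cycles on 27: each ℓ→(−1)^(ℓ−1), product (−1)^20 = +1.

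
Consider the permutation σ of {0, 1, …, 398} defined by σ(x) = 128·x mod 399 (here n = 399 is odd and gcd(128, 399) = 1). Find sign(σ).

Start at x=226: 226 → 200 → 64 → 212 → 4 → 113 → 100 → … (one orbit).
27 cycles of lengths [18, 18, 18, 18, 18, 18, 18, 18, 18, 18, 18, 18, 18, 18, 18, 18, 18, 18, 18, 18, 18, 6, 6, 3, 3, 2, 1].
With 27 cycles on 399 points, sign = (−1)^{399−27} = +1.
Via Zolotarev, sign(π_{128}) = (128|399) = +1.

+1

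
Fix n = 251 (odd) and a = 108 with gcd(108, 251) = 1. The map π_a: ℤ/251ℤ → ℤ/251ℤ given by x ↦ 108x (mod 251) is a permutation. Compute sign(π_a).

Trace 227: π^k(227) = [227, 169, 180, 113, 156, 31, 85] for k=0..6.
Decompose π into cycles: lengths [125, 125, 1] (3 cycles, including the fixed point 0).
With 3 cycles on 251 points, sign = (−1)^{251−3} = +1.
Check: (108/251) = +1 by Zolotarev.

+1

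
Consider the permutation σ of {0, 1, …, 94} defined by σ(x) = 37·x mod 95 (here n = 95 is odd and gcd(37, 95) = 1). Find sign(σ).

Trace 37: π^k(37) = [37, 39, 18, 1] for k=0..3.
Cycle type of π: 4×19 + 2×9 + 1; total 29 cycles.
With 29 cycles on 95 points, sign = (−1)^{95−29} = +1.
Check: (37/95) = +1 by Zolotarev.

+1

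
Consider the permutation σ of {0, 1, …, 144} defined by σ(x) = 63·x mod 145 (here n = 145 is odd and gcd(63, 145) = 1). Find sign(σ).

Orbit of 24 under x↦63x: [24, 62, 136, 13, 94, 122, 1]… (length divides ord_145(63)).
The orbit structure of x ↦ 63x mod 145: 8 orbits of sizes [28, 28, 28, 28, 14, 14, 4, 1].
sign(π) = (−1)^{n − #cycles} = (−1)^{145−8} = (−1)^137 = -1.
Check: (63/145) = -1 by Zolotarev.

-1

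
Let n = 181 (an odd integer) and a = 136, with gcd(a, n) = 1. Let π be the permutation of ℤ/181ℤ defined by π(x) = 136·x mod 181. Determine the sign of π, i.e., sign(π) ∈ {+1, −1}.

+1

Start at x=11: 11 → 48 → 12 → 3 → 46 → 102 → 116 → … (one orbit).
Cycle type of π: 90×2 + 1; total 3 cycles.
181 − 3 = 178 transpositions; sign(π) = (−1)^178 = +1.
Via Zolotarev, sign(π_{136}) = (136|181) = +1.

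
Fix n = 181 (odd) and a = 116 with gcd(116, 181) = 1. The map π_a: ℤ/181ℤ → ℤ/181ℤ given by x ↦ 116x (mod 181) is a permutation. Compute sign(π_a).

Orbit of 138 under x↦116x: [138, 80, 49, 73, 142, 1, 116]… (length divides ord_181(116)).
11 cycles of lengths [18, 18, 18, 18, 18, 18, 18, 18, 18, 18, 1].
11 cycles on 181: each ℓ→(−1)^(ℓ−1), product (−1)^170 = +1.
Check: (116/181) = +1 by Zolotarev.

+1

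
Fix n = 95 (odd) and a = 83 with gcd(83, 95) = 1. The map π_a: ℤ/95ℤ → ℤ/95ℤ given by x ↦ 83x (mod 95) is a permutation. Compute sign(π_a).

Start at x=39: 39 → 7 → 11 → 58 → 64 → 87 → 1 → … (one orbit).
π_83 has 14 disjoint cycles with lengths [12, 12, 12, 12, 12, 12, 4, 3, 3, 3, 3, 3, 3, 1] on {0,…,94}.
sign(π) = (−1)^{n − #cycles} = (−1)^{95−14} = (−1)^81 = -1.
(83|95)_J = -1 (Zolotarev's lemma cross-check).

-1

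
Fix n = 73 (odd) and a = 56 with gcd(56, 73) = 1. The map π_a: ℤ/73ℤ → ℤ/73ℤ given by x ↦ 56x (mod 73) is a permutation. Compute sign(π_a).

Orbit of 51 under x↦56x: [51, 9, 66, 46, 21, 8, 10]… (length divides ord_73(56)).
Cycle type of π: 24×3 + 1; total 4 cycles.
Σ(ℓ_i−1) = 73−4 = 69; sign = (−1)^69 = -1.

-1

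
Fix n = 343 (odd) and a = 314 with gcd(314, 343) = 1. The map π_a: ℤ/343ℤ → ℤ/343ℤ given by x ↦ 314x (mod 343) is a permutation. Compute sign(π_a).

-1

Start at x=127: 127 → 90 → 134 → 230 → 190 → 321 → 295 → … (one orbit).
π_314 has 10 disjoint cycles with lengths [98, 98, 98, 14, 14, 14, 2, 2, 2, 1] on {0,…,342}.
With 10 cycles on 343 points, sign = (−1)^{343−10} = -1.
Check: (314/343) = -1 by Zolotarev.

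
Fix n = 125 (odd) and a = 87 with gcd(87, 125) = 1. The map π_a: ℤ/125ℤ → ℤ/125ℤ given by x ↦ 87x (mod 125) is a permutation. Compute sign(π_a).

-1

Trace 37: π^k(37) = [37, 94, 53, 111, 32, 34, 83] for k=0..6.
Decompose π into cycles: lengths [100, 20, 4, 1] (4 cycles, including the fixed point 0).
Σ(ℓ_i−1) = 125−4 = 121; sign = (−1)^121 = -1.
Via Zolotarev, sign(π_{87}) = (87|125) = -1.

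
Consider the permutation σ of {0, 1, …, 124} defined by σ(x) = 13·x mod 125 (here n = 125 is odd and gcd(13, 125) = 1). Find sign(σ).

-1

Start at x=69: 69 → 22 → 36 → 93 → 84 → 92 → 71 → … (one orbit).
4 cycles of lengths [100, 20, 4, 1].
sign(π) = (−1)^{n − #cycles} = (−1)^{125−4} = (−1)^121 = -1.
Zolotarev: (13|125) = -1, matching the cycle-count sign.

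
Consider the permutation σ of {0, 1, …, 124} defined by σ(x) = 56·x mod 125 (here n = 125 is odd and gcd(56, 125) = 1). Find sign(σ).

+1

Orbit of 111 under x↦56x: [111, 91, 96, 1, 56, 11, 116]… (length divides ord_125(56)).
The orbit structure of x ↦ 56x mod 125: 13 orbits of sizes [25, 25, 25, 25, 5, 5, 5, 5, 1, 1, 1, 1, 1].
n − c = 125 − 13 = 112; sign = (−1)^112 = +1.
Via Zolotarev, sign(π_{56}) = (56|125) = +1.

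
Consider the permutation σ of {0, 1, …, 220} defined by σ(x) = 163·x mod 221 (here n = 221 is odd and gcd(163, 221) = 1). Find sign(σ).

Orbit of 11 under x↦163x: [11, 25, 97, 120, 112, 134, 184]… (length divides ord_221(163)).
The orbit structure of x ↦ 163x mod 221: 7 orbits of sizes [48, 48, 48, 48, 16, 12, 1].
7 cycles on 221: each ℓ→(−1)^(ℓ−1), product (−1)^214 = +1.
Zolotarev: (163|221) = +1, matching the cycle-count sign.

+1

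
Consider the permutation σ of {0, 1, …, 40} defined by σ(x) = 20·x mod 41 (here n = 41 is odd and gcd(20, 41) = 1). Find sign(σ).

Trace 32: π^k(32) = [32, 25, 8, 37, 2, 40, 21] for k=0..6.
Cycle type of π: 20×2 + 1; total 3 cycles.
Σ(ℓ_i−1) = 41−3 = 38; sign = (−1)^38 = +1.

+1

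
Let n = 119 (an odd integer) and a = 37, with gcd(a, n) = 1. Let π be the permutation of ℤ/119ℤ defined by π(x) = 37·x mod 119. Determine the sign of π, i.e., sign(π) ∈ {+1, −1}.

-1

Start at x=8: 8 → 58 → 4 → 29 → 2 → 74 → 1 → … (one orbit).
6 cycles of lengths [48, 48, 16, 3, 3, 1].
Σ(ℓ_i−1) = 119−6 = 113; sign = (−1)^113 = -1.
(37|119)_J = -1 (Zolotarev's lemma cross-check).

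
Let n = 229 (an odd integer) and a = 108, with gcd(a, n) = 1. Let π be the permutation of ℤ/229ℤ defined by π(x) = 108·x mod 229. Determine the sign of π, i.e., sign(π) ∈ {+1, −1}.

Start at x=172: 172 → 27 → 168 → 53 → 228 → 121 → 15 → … (one orbit).
Decompose π into cycles: lengths [38, 38, 38, 38, 38, 38, 1] (7 cycles, including the fixed point 0).
With 7 cycles on 229 points, sign = (−1)^{229−7} = +1.
Zolotarev: (108|229) = +1, matching the cycle-count sign.

+1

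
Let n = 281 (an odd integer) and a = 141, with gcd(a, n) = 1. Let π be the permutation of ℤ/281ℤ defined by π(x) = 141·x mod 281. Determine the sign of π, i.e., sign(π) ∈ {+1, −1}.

Start at x=111: 111 → 196 → 98 → 49 → 165 → 223 → 252 → … (one orbit).
Decompose π into cycles: lengths [70, 70, 70, 70, 1] (5 cycles, including the fixed point 0).
Σ(ℓ_i−1) = 281−5 = 276; sign = (−1)^276 = +1.
Check: (141/281) = +1 by Zolotarev.

+1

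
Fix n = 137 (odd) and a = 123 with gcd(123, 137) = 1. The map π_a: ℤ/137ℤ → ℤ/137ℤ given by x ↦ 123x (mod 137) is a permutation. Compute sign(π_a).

+1

Start at x=38: 38 → 16 → 50 → 122 → 73 → 74 → 60 → … (one orbit).
9 cycles of lengths [17, 17, 17, 17, 17, 17, 17, 17, 1].
n − c = 137 − 9 = 128; sign = (−1)^128 = +1.
Check: (123/137) = +1 by Zolotarev.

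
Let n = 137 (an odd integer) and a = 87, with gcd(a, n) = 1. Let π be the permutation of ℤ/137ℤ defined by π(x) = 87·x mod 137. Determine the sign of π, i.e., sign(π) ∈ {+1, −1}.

Start at x=103: 103 → 56 → 77 → 123 → 15 → 72 → 99 → … (one orbit).
π_87 has 5 disjoint cycles with lengths [34, 34, 34, 34, 1] on {0,…,136}.
n − c = 137 − 5 = 132; sign = (−1)^132 = +1.

+1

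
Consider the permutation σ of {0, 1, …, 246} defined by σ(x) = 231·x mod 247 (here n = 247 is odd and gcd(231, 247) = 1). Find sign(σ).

-1

Orbit of 55 under x↦231x: [55, 108, 1, 231, 9, 103, 81]… (length divides ord_247(231)).
Cycle lengths of π_231 on ℤ/247ℤ: [18, 18, 18, 18, 18, 18, 18, 18, 18, 18, 18, 18, 18, 6, 6, 1]; 16 cycles in total.
n − c = 247 − 16 = 231; sign = (−1)^231 = -1.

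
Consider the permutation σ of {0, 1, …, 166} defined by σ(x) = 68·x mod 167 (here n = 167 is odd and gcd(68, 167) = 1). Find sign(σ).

Start at x=14: 14 → 117 → 107 → 95 → 114 → 70 → 84 → … (one orbit).
Cycle lengths of π_68 on ℤ/167ℤ: [166, 1]; 2 cycles in total.
n − c = 167 − 2 = 165; sign = (−1)^165 = -1.

-1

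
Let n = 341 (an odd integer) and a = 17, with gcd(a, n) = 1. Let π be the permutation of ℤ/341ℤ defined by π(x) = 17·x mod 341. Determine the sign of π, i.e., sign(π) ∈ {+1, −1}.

Trace 17: π^k(17) = [17, 289, 139, 317, 274, 225, 74] for k=0..6.
Cycle lengths of π_17 on ℤ/341ℤ: [30, 30, 30, 30, 30, 30, 30, 30, 30, 30, 30, 10, 1]; 13 cycles in total.
Σ(ℓ_i−1) = 341−13 = 328; sign = (−1)^328 = +1.
(17|341)_J = +1 (Zolotarev's lemma cross-check).

+1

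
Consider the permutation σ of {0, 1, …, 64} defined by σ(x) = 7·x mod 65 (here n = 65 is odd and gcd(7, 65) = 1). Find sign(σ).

+1

Start at x=28: 28 → 1 → 7 → 49 → 18 → 61 → 37 → … (one orbit).
The orbit structure of x ↦ 7x mod 65: 7 orbits of sizes [12, 12, 12, 12, 12, 4, 1].
n − c = 65 − 7 = 58; sign = (−1)^58 = +1.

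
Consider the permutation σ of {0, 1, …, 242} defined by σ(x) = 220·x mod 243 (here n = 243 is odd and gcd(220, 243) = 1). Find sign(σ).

Start at x=25: 25 → 154 → 103 → 61 → 55 → 193 → 178 → … (one orbit).
11 cycles of lengths [81, 81, 27, 27, 9, 9, 3, 3, 1, 1, 1].
With 11 cycles on 243 points, sign = (−1)^{243−11} = +1.

+1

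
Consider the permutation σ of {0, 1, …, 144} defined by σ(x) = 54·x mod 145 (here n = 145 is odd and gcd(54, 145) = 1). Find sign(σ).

Start at x=111: 111 → 49 → 36 → 59 → 141 → 74 → 81 → … (one orbit).
Cycle lengths of π_54 on ℤ/145ℤ: [14, 14, 14, 14, 14, 14, 14, 14, 7, 7, 7, 7, 2, 2, 1]; 15 cycles in total.
145 − 15 = 130 transpositions; sign(π) = (−1)^130 = +1.
Check: (54/145) = +1 by Zolotarev.

+1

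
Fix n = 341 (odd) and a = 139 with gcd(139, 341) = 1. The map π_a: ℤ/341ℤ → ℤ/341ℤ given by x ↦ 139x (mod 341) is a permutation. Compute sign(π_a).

Start at x=116: 116 → 97 → 184 → 1 → 139 → 225 → 244 → … (one orbit).
π_139 has 35 disjoint cycles with lengths [10, 10, 10, 10, 10, 10, 10, 10, 10, 10, 10, 10, 10, 10, 10, 10, 10, 10, 10, 10, 10, 10, 10, 10, 10, 10, 10, 10, 10, 10, 10, 10, 10, 10, 1] on {0,…,340}.
341 − 35 = 306 transpositions; sign(π) = (−1)^306 = +1.

+1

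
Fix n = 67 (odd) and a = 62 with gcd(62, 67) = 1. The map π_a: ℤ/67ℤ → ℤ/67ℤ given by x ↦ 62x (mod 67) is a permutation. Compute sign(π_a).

+1

Start at x=62: 62 → 25 → 9 → 22 → 24 → 14 → 64 → … (one orbit).
The orbit structure of x ↦ 62x mod 67: 7 orbits of sizes [11, 11, 11, 11, 11, 11, 1].
7 cycles on 67: each ℓ→(−1)^(ℓ−1), product (−1)^60 = +1.
(62|67)_J = +1 (Zolotarev's lemma cross-check).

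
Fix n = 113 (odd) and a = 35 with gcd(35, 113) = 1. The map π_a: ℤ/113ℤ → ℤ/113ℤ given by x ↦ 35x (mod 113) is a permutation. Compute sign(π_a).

-1

Trace 48: π^k(48) = [48, 98, 40, 44, 71, 112, 78] for k=0..6.
Cycle lengths of π_35 on ℤ/113ℤ: [16, 16, 16, 16, 16, 16, 16, 1]; 8 cycles in total.
Σ(ℓ_i−1) = 113−8 = 105; sign = (−1)^105 = -1.
The Jacobi symbol (35|113) = -1 (Zolotarev) agrees.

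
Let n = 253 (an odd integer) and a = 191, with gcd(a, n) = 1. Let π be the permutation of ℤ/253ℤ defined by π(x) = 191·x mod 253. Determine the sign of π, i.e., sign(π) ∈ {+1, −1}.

-1

Orbit of 56 under x↦191x: [56, 70, 214, 141, 113, 78, 224]… (length divides ord_253(191)).
Decompose π into cycles: lengths [110, 110, 22, 5, 5, 1] (6 cycles, including the fixed point 0).
sign(π) = (−1)^{n − #cycles} = (−1)^{253−6} = (−1)^247 = -1.
Zolotarev: (191|253) = -1, matching the cycle-count sign.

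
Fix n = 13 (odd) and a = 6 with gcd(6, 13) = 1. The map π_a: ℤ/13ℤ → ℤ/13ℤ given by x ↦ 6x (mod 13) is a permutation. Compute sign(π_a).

Orbit of 10 under x↦6x: [10, 8, 9, 2, 12, 7, 3]… (length divides ord_13(6)).
The orbit structure of x ↦ 6x mod 13: 2 orbits of sizes [12, 1].
2 cycles on 13: each ℓ→(−1)^(ℓ−1), product (−1)^11 = -1.

-1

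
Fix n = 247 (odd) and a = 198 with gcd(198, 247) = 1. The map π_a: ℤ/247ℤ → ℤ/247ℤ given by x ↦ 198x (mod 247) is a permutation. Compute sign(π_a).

-1

Start at x=178: 178 → 170 → 68 → 126 → 1 → 198 → 178 (one orbit).
π_198 has 44 disjoint cycles with lengths [6, 6, 6, 6, 6, 6, 6, 6, 6, 6, 6, 6, 6, 6, 6, 6, 6, 6, 6, 6, 6, 6, 6, 6, 6, 6, 6, 6, 6, 6, 6, 6, 6, 6, 6, 6, 6, 6, 6, 3, 3, 3, 3, 1] on {0,…,246}.
44 cycles on 247: each ℓ→(−1)^(ℓ−1), product (−1)^203 = -1.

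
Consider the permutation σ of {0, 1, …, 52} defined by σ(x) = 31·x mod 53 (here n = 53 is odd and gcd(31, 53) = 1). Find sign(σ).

-1

Start at x=2: 2 → 9 → 14 → 10 → 45 → 17 → 50 → … (one orbit).
2 cycles of lengths [52, 1].
Σ(ℓ_i−1) = 53−2 = 51; sign = (−1)^51 = -1.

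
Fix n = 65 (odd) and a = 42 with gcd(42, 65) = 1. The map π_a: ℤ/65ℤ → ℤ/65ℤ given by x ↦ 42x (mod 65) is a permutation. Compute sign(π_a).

Trace 48: π^k(48) = [48, 1, 42, 9, 53, 16, 22] for k=0..6.
Cycle type of π: 12×4 + 4 + 3×4 + 1; total 10 cycles.
With 10 cycles on 65 points, sign = (−1)^{65−10} = -1.
(42|65)_J = -1 (Zolotarev's lemma cross-check).

-1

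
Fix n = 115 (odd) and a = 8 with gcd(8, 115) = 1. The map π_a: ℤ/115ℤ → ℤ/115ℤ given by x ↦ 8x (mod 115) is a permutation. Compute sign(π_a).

-1

Start at x=82: 82 → 81 → 73 → 9 → 72 → 1 → 8 → … (one orbit).
Cycle type of π: 44×2 + 11×2 + 4 + 1; total 6 cycles.
6 cycles on 115: each ℓ→(−1)^(ℓ−1), product (−1)^109 = -1.
Check: (8/115) = -1 by Zolotarev.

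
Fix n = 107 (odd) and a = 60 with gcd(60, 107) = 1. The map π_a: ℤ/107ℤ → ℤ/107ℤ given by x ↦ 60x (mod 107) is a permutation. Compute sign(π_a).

Orbit of 64 under x↦60x: [64, 95, 29, 28, 75, 6, 39]… (length divides ord_107(60)).
2 cycles of lengths [106, 1].
With 2 cycles on 107 points, sign = (−1)^{107−2} = -1.
Via Zolotarev, sign(π_{60}) = (60|107) = -1.

-1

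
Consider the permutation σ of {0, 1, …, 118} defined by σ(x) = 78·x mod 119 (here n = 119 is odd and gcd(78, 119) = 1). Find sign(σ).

Orbit of 8 under x↦78x: [8, 29, 1, 78, 15, 99, 106]… (length divides ord_119(78)).
14 cycles of lengths [16, 16, 16, 16, 16, 16, 16, 1, 1, 1, 1, 1, 1, 1].
n − c = 119 − 14 = 105; sign = (−1)^105 = -1.

-1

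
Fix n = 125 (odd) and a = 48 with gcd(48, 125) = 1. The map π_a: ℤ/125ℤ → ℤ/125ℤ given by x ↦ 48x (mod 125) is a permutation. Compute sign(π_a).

-1

Trace 94: π^k(94) = [94, 12, 76, 23, 104, 117, 116] for k=0..6.
Cycle lengths of π_48 on ℤ/125ℤ: [100, 20, 4, 1]; 4 cycles in total.
sign(π) = (−1)^{n − #cycles} = (−1)^{125−4} = (−1)^121 = -1.
(48|125)_J = -1 (Zolotarev's lemma cross-check).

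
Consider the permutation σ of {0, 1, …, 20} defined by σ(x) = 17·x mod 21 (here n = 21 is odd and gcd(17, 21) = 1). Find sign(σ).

+1

Start at x=4: 4 → 5 → 1 → 17 → 16 → 20 → 4 (one orbit).
Cycle lengths of π_17 on ℤ/21ℤ: [6, 6, 6, 2, 1]; 5 cycles in total.
5 cycles on 21: each ℓ→(−1)^(ℓ−1), product (−1)^16 = +1.
Zolotarev: (17|21) = +1, matching the cycle-count sign.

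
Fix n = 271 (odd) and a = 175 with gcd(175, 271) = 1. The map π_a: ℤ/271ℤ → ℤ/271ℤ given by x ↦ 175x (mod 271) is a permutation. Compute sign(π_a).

Orbit of 195 under x↦175x: [195, 250, 119, 229, 238, 187, 205]… (length divides ord_271(175)).
Cycle lengths of π_175 on ℤ/271ℤ: [135, 135, 1]; 3 cycles in total.
With 3 cycles on 271 points, sign = (−1)^{271−3} = +1.
Via Zolotarev, sign(π_{175}) = (175|271) = +1.

+1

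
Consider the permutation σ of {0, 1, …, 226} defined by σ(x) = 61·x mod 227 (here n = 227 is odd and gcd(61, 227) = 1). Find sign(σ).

Orbit of 12 under x↦61x: [12, 51, 160, 226, 166, 138, 19]… (length divides ord_227(61)).
π_61 has 2 disjoint cycles with lengths [226, 1] on {0,…,226}.
Σ(ℓ_i−1) = 227−2 = 225; sign = (−1)^225 = -1.
Via Zolotarev, sign(π_{61}) = (61|227) = -1.

-1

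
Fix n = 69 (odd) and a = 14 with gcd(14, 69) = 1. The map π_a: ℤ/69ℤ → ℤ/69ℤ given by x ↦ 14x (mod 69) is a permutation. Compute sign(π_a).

+1

Orbit of 52 under x↦14x: [52, 38, 49, 65, 13, 44, 64]… (length divides ord_69(14)).
The orbit structure of x ↦ 14x mod 69: 5 orbits of sizes [22, 22, 22, 2, 1].
With 5 cycles on 69 points, sign = (−1)^{69−5} = +1.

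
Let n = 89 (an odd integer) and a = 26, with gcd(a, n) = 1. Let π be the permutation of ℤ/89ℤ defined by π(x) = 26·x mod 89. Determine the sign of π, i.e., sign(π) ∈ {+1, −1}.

Orbit of 68 under x↦26x: [68, 77, 44, 76, 18, 23, 64]… (length divides ord_89(26)).
2 cycles of lengths [88, 1].
Σ(ℓ_i−1) = 89−2 = 87; sign = (−1)^87 = -1.

-1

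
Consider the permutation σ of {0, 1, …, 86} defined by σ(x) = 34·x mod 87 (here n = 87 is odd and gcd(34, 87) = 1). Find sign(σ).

Trace 82: π^k(82) = [82, 4, 49, 13, 7, 64, 1] for k=0..6.
The orbit structure of x ↦ 34x mod 87: 9 orbits of sizes [14, 14, 14, 14, 14, 14, 1, 1, 1].
sign(π) = (−1)^{n − #cycles} = (−1)^{87−9} = (−1)^78 = +1.

+1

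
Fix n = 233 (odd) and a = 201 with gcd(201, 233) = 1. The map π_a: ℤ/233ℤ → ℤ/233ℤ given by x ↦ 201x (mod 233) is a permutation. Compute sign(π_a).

Start at x=231: 231 → 64 → 49 → 63 → 81 → 204 → 229 → … (one orbit).
π_201 has 5 disjoint cycles with lengths [58, 58, 58, 58, 1] on {0,…,232}.
Σ(ℓ_i−1) = 233−5 = 228; sign = (−1)^228 = +1.

+1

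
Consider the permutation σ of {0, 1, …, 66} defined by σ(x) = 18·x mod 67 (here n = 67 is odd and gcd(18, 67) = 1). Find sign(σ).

Trace 47: π^k(47) = [47, 42, 19, 7, 59, 57, 21] for k=0..6.
Cycle lengths of π_18 on ℤ/67ℤ: [66, 1]; 2 cycles in total.
n − c = 67 − 2 = 65; sign = (−1)^65 = -1.

-1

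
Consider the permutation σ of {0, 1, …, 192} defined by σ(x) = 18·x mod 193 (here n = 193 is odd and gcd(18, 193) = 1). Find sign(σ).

+1

Trace 63: π^k(63) = [63, 169, 147, 137, 150, 191, 157] for k=0..6.
The orbit structure of x ↦ 18x mod 193: 3 orbits of sizes [96, 96, 1].
n − c = 193 − 3 = 190; sign = (−1)^190 = +1.
Zolotarev: (18|193) = +1, matching the cycle-count sign.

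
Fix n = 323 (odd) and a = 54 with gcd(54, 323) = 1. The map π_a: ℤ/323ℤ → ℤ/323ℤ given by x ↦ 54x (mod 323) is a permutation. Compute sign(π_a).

Trace 144: π^k(144) = [144, 24, 4, 216, 36, 6, 1] for k=0..6.
6 cycles of lengths [144, 144, 16, 9, 9, 1].
sign(π) = (−1)^{n − #cycles} = (−1)^{323−6} = (−1)^317 = -1.
Via Zolotarev, sign(π_{54}) = (54|323) = -1.

-1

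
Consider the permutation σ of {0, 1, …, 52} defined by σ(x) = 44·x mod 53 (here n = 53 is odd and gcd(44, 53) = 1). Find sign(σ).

Trace 24: π^k(24) = [24, 49, 36, 47, 1, 44, 28] for k=0..6.
Cycle type of π: 13×4 + 1; total 5 cycles.
Σ(ℓ_i−1) = 53−5 = 48; sign = (−1)^48 = +1.
Zolotarev: (44|53) = +1, matching the cycle-count sign.

+1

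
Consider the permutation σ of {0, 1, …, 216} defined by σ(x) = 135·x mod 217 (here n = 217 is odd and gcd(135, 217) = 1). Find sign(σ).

-1

Trace 200: π^k(200) = [200, 92, 51, 158, 64, 177, 25] for k=0..6.
Decompose π into cycles: lengths [30, 30, 30, 30, 30, 30, 30, 3, 3, 1] (10 cycles, including the fixed point 0).
n − c = 217 − 10 = 207; sign = (−1)^207 = -1.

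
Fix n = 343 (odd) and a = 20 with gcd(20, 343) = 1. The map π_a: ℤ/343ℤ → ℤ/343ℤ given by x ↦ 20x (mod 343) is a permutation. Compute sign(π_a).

-1

Start at x=99: 99 → 265 → 155 → 13 → 260 → 55 → 71 → … (one orbit).
10 cycles of lengths [98, 98, 98, 14, 14, 14, 2, 2, 2, 1].
Σ(ℓ_i−1) = 343−10 = 333; sign = (−1)^333 = -1.
Via Zolotarev, sign(π_{20}) = (20|343) = -1.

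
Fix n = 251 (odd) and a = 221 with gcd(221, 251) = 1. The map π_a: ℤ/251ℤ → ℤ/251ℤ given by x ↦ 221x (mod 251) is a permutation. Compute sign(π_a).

Trace 179: π^k(179) = [179, 152, 209, 5, 101, 233, 38] for k=0..6.
The orbit structure of x ↦ 221x mod 251: 3 orbits of sizes [125, 125, 1].
n − c = 251 − 3 = 248; sign = (−1)^248 = +1.
The Jacobi symbol (221|251) = +1 (Zolotarev) agrees.

+1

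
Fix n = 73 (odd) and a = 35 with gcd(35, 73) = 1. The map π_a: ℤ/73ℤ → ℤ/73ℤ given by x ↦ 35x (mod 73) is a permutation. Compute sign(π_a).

+1

Trace 18: π^k(18) = [18, 46, 4, 67, 9, 23, 2] for k=0..6.
Decompose π into cycles: lengths [36, 36, 1] (3 cycles, including the fixed point 0).
With 3 cycles on 73 points, sign = (−1)^{73−3} = +1.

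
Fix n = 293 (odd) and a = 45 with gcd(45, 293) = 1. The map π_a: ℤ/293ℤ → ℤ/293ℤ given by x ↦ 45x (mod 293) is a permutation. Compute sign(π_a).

-1

Trace 81: π^k(81) = [81, 129, 238, 162, 258, 183, 31] for k=0..6.
Decompose π into cycles: lengths [292, 1] (2 cycles, including the fixed point 0).
n − c = 293 − 2 = 291; sign = (−1)^291 = -1.
Check: (45/293) = -1 by Zolotarev.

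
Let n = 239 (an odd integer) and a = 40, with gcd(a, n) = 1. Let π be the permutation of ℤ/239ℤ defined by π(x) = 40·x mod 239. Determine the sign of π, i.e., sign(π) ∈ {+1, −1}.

Start at x=187: 187 → 71 → 211 → 75 → 132 → 22 → 163 → … (one orbit).
The orbit structure of x ↦ 40x mod 239: 15 orbits of sizes [17, 17, 17, 17, 17, 17, 17, 17, 17, 17, 17, 17, 17, 17, 1].
Σ(ℓ_i−1) = 239−15 = 224; sign = (−1)^224 = +1.
Check: (40/239) = +1 by Zolotarev.

+1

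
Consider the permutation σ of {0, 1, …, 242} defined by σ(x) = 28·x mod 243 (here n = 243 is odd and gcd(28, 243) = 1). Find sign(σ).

Start at x=163: 163 → 190 → 217 → 1 → 28 → 55 → 82 → … (one orbit).
63 cycles of lengths [9, 9, 9, 9, 9, 9, 9, 9, 9, 9, 9, 9, 9, 9, 9, 9, 9, 9, 3, 3, 3, 3, 3, 3, 3, 3, 3, 3, 3, 3, 3, 3, 3, 3, 3, 3, 1, 1, 1, 1, 1, 1, 1, 1, 1, 1, 1, 1, 1, 1, 1, 1, 1, 1, 1, 1, 1, 1, 1, 1, 1, 1, 1].
sign(π) = (−1)^{n − #cycles} = (−1)^{243−63} = (−1)^180 = +1.
Check: (28/243) = +1 by Zolotarev.

+1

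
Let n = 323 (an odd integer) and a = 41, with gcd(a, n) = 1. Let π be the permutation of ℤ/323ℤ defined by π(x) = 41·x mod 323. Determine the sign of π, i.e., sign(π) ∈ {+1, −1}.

+1

Trace 196: π^k(196) = [196, 284, 16, 10, 87, 14, 251] for k=0..6.
The orbit structure of x ↦ 41x mod 323: 5 orbits of sizes [144, 144, 18, 16, 1].
Σ(ℓ_i−1) = 323−5 = 318; sign = (−1)^318 = +1.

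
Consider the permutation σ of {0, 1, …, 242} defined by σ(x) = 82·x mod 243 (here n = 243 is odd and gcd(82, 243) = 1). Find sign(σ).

+1

Trace 1: π^k(1) = [1, 82, 163] for k=0..2.
π_82 has 135 disjoint cycles with lengths [3, 3, 3, 3, 3, 3, 3, 3, 3, 3, 3, 3, 3, 3, 3, 3, 3, 3, 3, 3, 3, 3, 3, 3, 3, 3, 3, 3, 3, 3, 3, 3, 3, 3, 3, 3, 3, 3, 3, 3, 3, 3, 3, 3, 3, 3, 3, 3, 3, 3, 3, 3, 3, 3, 1, 1, 1, 1, 1, 1, 1, 1, 1, 1, 1, 1, 1, 1, 1, 1, 1, 1, 1, 1, 1, 1, 1, 1, 1, 1, 1, 1, 1, 1, 1, 1, 1, 1, 1, 1, 1, 1, 1, 1, 1, 1, 1, 1, 1, 1, 1, 1, 1, 1, 1, 1, 1, 1, 1, 1, 1, 1, 1, 1, 1, 1, 1, 1, 1, 1, 1, 1, 1, 1, 1, 1, 1, 1, 1, 1, 1, 1, 1, 1, 1] on {0,…,242}.
135 cycles on 243: each ℓ→(−1)^(ℓ−1), product (−1)^108 = +1.
Check: (82/243) = +1 by Zolotarev.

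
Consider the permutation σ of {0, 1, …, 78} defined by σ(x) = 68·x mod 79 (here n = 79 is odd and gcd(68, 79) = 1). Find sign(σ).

Orbit of 55 under x↦68x: [55, 27, 19, 28, 8, 70, 20]… (length divides ord_79(68)).
Cycle lengths of π_68 on ℤ/79ℤ: [78, 1]; 2 cycles in total.
Σ(ℓ_i−1) = 79−2 = 77; sign = (−1)^77 = -1.
Check: (68/79) = -1 by Zolotarev.

-1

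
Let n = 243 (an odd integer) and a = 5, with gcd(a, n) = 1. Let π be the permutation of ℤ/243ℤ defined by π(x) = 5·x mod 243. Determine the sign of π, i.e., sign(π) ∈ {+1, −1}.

Start at x=136: 136 → 194 → 241 → 233 → 193 → 236 → 208 → … (one orbit).
π_5 has 6 disjoint cycles with lengths [162, 54, 18, 6, 2, 1] on {0,…,242}.
Σ(ℓ_i−1) = 243−6 = 237; sign = (−1)^237 = -1.
Via Zolotarev, sign(π_{5}) = (5|243) = -1.

-1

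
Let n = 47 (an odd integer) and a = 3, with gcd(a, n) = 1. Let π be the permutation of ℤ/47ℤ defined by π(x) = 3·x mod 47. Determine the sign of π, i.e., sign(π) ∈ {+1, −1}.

+1

Trace 28: π^k(28) = [28, 37, 17, 4, 12, 36, 14] for k=0..6.
3 cycles of lengths [23, 23, 1].
3 cycles on 47: each ℓ→(−1)^(ℓ−1), product (−1)^44 = +1.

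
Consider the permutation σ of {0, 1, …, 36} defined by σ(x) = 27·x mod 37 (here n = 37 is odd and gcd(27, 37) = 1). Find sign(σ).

Trace 26: π^k(26) = [26, 36, 10, 11, 1, 27] for k=0..5.
The orbit structure of x ↦ 27x mod 37: 7 orbits of sizes [6, 6, 6, 6, 6, 6, 1].
37 − 7 = 30 transpositions; sign(π) = (−1)^30 = +1.
The Jacobi symbol (27|37) = +1 (Zolotarev) agrees.

+1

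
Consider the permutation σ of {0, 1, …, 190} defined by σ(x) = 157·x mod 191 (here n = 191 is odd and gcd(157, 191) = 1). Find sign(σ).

-1

Trace 141: π^k(141) = [141, 172, 73, 1, 157, 10, 42] for k=0..6.
2 cycles of lengths [190, 1].
With 2 cycles on 191 points, sign = (−1)^{191−2} = -1.
The Jacobi symbol (157|191) = -1 (Zolotarev) agrees.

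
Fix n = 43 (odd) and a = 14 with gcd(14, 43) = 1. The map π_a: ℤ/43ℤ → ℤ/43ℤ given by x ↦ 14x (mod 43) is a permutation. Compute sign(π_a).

+1

Trace 9: π^k(9) = [9, 40, 1, 14, 24, 35, 17] for k=0..6.
π_14 has 3 disjoint cycles with lengths [21, 21, 1] on {0,…,42}.
43 − 3 = 40 transpositions; sign(π) = (−1)^40 = +1.
Via Zolotarev, sign(π_{14}) = (14|43) = +1.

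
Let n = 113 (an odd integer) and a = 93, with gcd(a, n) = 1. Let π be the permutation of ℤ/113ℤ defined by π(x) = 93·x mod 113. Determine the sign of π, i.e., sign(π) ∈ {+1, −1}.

-1

Trace 28: π^k(28) = [28, 5, 13, 79, 2, 73, 9] for k=0..6.
Cycle type of π: 112 + 1; total 2 cycles.
2 cycles on 113: each ℓ→(−1)^(ℓ−1), product (−1)^111 = -1.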